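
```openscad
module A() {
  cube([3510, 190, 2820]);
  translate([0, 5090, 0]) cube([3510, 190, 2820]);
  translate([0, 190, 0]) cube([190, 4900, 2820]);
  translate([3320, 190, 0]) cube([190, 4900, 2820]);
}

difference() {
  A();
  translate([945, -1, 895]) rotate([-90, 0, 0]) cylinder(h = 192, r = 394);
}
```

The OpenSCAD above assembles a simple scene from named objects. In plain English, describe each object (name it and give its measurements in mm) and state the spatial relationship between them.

A is a box-shaped house frame (walls only): outside footprint 3510×5280 mm, wall height 2820 mm, wall thickness 190 mm. The two y-facing walls run the full x-width; the two x-facing walls fit between the inner faces of the y-facing walls.

The house frame has a circular hole of radius 394 mm through its front wall, centred at (x = 945, z = 895).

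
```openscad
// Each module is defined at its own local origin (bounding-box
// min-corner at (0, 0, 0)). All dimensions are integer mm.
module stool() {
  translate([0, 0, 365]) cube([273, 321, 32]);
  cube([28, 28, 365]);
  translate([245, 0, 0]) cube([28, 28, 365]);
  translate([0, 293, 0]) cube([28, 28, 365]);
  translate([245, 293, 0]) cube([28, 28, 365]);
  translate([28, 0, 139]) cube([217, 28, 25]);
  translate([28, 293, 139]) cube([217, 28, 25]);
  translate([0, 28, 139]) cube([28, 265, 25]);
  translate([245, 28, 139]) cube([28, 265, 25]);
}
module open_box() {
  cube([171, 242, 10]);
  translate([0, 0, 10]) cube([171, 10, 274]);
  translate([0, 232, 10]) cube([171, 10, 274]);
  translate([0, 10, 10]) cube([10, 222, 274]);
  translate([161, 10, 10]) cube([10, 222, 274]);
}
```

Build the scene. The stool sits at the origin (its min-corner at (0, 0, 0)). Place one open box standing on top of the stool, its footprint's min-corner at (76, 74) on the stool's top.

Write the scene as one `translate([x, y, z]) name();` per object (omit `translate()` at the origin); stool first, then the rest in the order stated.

stool();
translate([76, 74, 397]) open_box();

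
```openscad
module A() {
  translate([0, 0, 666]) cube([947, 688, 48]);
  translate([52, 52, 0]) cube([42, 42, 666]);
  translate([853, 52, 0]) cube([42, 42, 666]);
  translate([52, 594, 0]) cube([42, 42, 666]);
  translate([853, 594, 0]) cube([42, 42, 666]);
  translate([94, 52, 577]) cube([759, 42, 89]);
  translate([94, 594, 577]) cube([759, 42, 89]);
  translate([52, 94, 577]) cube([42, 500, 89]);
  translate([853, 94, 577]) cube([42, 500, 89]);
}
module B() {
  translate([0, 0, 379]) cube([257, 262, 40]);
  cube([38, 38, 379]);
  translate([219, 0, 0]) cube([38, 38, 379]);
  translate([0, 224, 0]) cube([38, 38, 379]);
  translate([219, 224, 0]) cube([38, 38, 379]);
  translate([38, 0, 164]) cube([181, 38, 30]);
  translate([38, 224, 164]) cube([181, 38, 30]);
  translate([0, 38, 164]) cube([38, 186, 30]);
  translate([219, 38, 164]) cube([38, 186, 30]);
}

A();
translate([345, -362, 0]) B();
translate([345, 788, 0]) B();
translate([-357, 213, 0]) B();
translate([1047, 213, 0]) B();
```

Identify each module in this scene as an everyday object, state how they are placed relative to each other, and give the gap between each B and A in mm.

A is a table. B is a stool. Four stools sit around the table at the −y, +y, −x, +x sides. The gap between each stool and the table is 100 mm.

Each stool's nearest face is 100 mm from the table's bounding box.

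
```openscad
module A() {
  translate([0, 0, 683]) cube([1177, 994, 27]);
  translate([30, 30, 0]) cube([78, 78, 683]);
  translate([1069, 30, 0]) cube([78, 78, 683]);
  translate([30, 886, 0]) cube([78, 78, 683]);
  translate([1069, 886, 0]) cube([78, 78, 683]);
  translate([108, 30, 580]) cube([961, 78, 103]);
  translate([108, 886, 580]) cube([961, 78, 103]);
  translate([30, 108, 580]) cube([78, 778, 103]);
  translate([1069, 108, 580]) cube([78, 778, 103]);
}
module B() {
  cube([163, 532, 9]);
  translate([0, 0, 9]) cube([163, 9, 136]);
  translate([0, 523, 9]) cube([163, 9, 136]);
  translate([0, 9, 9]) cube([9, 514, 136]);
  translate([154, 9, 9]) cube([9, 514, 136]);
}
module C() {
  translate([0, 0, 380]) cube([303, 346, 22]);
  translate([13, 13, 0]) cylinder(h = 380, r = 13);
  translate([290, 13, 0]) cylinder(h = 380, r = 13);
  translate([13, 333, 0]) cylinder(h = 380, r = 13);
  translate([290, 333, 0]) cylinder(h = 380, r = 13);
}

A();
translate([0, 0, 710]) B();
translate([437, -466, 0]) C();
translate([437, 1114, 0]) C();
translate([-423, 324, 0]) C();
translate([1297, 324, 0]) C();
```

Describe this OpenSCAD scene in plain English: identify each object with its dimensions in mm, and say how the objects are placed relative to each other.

A is a table: top 1177 mm (x) × 994 mm (y), 27 mm thick, upper face at z = 710 mm, on four 78×78 mm square legs, each inset 30 mm from the nearest pair of top edges, running from z = 0 to the bottom of the top. Four apron rails, 78 mm thick and 103 mm tall, run between adjacent legs with their top edges flush with the underside of the top and their outer faces flush with the legs' outer faces.

B is an open-topped rectangular box: outside dimensions 163×532×145 mm, with a uniform wall and base thickness of 9 mm. The base is a full 163×532 slab on the floor; four walls sit on top of the base. The front and back walls (the −y and +y sides) span the full width; the two side walls fit between them.

C is a simple wooden stool: a rectangular seat 303 mm (x) by 346 mm (y), 22 mm thick, top face at z = 402 mm, on four round legs, each 26 mm in diameter. The legs rest on z = 0, each leg's axis is inset half a diameter from the nearest pair of seat edges (so the leg's bounding box is flush with the corner).

The open box is on top of the table. Four stools sit around the table at the −y, +y, −x, +x sides.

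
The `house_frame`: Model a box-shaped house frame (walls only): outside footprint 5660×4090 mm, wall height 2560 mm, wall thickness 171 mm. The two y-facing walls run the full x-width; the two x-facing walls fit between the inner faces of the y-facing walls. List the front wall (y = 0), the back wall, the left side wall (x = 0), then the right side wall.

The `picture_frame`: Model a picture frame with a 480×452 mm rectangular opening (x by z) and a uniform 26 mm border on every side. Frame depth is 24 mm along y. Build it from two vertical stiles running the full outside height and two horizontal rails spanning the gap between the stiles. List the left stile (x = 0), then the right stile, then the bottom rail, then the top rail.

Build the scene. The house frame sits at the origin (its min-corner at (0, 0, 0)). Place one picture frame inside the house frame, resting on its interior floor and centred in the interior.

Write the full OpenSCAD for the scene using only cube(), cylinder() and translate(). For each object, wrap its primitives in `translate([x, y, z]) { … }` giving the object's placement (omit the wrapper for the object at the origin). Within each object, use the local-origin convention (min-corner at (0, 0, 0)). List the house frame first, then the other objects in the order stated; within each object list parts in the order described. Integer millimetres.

cube([5660, 171, 2560]);
translate([0, 3919, 0]) cube([5660, 171, 2560]);
translate([0, 171, 0]) cube([171, 3748, 2560]);
translate([5489, 171, 0]) cube([171, 3748, 2560]);
translate([2564, 2033, 0]) {
  cube([26, 24, 504]);
  translate([506, 0, 0]) cube([26, 24, 504]);
  translate([26, 0, 0]) cube([480, 24, 26]);
  translate([26, 0, 478]) cube([480, 24, 26]);
}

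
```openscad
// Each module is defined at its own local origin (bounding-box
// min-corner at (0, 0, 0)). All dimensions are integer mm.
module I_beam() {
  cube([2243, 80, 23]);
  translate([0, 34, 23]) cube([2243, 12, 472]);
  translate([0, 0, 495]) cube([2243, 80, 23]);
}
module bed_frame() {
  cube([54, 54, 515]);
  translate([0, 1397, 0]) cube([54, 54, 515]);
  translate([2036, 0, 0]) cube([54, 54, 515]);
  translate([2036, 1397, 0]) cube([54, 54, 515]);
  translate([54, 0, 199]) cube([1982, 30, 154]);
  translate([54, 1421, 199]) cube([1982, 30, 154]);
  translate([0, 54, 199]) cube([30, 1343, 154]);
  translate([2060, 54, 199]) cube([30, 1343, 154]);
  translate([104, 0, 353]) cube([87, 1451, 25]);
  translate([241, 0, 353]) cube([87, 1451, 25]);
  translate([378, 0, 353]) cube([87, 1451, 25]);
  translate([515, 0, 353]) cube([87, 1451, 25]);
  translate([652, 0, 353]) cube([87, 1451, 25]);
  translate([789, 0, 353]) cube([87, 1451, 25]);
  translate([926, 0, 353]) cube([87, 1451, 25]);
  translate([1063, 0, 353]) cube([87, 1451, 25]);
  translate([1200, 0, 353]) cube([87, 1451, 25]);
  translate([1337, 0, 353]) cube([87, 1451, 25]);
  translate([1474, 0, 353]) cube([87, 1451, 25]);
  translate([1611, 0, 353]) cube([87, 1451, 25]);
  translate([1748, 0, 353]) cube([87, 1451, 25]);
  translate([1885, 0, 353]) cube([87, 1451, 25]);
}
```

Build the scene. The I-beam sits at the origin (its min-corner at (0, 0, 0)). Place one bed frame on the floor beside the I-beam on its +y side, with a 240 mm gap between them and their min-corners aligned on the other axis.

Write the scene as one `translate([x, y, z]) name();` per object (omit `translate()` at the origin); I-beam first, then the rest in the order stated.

I_beam();
translate([0, 320, 0]) bed_frame();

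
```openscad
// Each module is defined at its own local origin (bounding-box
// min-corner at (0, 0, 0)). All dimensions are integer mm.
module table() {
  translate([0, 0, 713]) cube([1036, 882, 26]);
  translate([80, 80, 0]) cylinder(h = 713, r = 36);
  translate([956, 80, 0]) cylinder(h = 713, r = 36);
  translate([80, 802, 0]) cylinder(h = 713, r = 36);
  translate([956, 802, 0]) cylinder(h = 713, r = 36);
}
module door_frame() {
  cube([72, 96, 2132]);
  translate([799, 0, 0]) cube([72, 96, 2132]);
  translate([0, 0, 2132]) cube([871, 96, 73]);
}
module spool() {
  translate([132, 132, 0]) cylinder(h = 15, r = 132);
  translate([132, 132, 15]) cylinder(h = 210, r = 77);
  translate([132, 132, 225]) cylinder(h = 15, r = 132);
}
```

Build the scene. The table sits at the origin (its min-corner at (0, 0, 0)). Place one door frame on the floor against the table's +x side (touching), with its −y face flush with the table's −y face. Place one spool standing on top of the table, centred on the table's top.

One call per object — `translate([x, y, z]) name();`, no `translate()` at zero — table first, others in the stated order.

table();
translate([1036, 0, 0]) door_frame();
translate([386, 309, 739]) spool();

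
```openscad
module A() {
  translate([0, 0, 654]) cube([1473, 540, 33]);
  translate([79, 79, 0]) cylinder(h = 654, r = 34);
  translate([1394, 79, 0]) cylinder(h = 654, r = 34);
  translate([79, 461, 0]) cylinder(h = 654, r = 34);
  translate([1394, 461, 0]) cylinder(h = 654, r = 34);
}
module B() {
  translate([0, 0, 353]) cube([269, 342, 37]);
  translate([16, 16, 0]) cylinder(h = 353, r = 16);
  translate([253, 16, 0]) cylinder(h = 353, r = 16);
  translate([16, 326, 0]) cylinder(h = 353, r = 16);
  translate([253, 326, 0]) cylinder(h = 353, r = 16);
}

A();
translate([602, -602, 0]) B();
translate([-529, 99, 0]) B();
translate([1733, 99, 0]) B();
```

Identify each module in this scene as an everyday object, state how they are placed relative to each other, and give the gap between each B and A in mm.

Each stool's nearest face is 260 mm from the table's bounding box.

A is a table. B is a stool. Three stools sit around the table at the −y, −x, +x sides. The gap between each stool and the table is 260 mm.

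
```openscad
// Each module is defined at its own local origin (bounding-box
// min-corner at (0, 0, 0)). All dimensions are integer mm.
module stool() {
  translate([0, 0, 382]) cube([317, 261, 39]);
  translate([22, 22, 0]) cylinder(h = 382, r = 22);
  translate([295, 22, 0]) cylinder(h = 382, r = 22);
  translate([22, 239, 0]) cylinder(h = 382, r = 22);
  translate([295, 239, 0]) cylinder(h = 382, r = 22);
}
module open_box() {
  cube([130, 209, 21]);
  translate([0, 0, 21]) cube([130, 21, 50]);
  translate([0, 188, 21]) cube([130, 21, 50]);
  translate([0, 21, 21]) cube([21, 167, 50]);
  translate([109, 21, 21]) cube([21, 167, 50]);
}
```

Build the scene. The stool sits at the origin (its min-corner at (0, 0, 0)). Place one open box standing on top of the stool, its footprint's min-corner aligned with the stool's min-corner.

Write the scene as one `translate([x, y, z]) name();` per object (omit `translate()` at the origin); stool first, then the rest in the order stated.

stool();
translate([0, 0, 421]) open_box();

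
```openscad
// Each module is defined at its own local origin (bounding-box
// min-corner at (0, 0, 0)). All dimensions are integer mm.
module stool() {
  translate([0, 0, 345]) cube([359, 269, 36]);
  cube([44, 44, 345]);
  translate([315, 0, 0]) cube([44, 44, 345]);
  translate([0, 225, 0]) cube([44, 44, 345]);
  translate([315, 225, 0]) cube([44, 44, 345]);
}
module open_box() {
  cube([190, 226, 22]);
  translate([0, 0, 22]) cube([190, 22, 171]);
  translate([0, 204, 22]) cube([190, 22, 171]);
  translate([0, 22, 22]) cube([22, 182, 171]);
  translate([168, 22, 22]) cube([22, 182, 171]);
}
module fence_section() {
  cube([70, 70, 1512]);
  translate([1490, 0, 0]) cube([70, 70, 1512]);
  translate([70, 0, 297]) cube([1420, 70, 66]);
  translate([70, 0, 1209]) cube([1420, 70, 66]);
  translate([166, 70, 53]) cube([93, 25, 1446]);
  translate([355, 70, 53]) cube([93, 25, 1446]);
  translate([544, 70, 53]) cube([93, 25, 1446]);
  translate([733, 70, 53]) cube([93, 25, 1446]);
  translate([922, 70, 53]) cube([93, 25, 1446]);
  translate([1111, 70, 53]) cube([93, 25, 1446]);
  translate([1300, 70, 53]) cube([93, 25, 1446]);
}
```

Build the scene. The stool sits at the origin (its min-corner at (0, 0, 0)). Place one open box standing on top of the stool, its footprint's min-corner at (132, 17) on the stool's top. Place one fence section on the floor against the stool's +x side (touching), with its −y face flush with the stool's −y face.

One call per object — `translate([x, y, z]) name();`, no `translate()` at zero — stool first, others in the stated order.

stool();
translate([132, 17, 381]) open_box();
translate([359, 0, 0]) fence_section();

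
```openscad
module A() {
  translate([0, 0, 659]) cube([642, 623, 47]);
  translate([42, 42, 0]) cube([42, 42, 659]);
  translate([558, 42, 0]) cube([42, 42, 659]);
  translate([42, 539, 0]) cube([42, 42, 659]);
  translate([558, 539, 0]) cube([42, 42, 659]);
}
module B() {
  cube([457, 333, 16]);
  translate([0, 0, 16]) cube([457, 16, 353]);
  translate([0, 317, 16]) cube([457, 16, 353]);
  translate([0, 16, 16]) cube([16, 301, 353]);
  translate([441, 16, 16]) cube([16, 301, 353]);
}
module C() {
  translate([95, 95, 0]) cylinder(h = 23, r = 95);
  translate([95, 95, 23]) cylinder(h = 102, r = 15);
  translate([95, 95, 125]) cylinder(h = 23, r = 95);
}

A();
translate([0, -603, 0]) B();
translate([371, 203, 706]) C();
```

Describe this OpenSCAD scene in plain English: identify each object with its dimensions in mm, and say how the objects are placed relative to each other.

A is a rectangular dining table. The top is 642×623×47 mm with its upper surface at z = 706 mm. It stands on four 42×42 mm square legs, each inset 42 mm from the nearest pair of top edges, running from the floor to the underside of the top.

B is an open-topped rectangular box: outside dimensions 457×333×369 mm, with a uniform wall and base thickness of 16 mm. The base is a full 457×333 slab on the floor; four walls sit on top of the base. The front and back walls (the −y and +y sides) span the full width; the two side walls fit between them.

C is a spool: two coaxial disc flanges of radius 95 mm and thickness 23 mm, joined by a core cylinder of radius 15 mm and height 102 mm. The lower flange rests on z = 0 and the three cylinders share a vertical axis.

The open box is on the floor beside the table on its −y side. The spool is on top of the table.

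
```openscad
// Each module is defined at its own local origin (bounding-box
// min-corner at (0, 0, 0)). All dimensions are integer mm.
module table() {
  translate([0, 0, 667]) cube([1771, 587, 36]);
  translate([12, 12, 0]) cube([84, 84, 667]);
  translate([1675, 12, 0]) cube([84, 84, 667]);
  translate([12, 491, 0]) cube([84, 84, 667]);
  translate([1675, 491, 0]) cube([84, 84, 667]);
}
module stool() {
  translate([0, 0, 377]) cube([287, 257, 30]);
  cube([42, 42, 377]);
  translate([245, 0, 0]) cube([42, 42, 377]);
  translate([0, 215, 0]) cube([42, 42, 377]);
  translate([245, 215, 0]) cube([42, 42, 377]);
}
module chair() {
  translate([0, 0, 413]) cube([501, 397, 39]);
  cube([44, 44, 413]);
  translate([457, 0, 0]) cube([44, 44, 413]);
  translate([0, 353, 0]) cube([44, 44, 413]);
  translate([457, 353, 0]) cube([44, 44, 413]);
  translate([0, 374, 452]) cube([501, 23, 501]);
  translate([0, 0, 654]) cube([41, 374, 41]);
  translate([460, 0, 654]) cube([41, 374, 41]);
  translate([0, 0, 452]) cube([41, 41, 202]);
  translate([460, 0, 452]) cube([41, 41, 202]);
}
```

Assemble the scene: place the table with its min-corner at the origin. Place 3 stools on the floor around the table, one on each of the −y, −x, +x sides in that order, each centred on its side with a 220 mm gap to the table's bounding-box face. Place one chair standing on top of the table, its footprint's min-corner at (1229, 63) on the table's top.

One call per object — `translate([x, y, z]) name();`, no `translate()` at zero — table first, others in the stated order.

table();
translate([742, -477, 0]) stool();
translate([-507, 165, 0]) stool();
translate([1991, 165, 0]) stool();
translate([1229, 63, 703]) chair();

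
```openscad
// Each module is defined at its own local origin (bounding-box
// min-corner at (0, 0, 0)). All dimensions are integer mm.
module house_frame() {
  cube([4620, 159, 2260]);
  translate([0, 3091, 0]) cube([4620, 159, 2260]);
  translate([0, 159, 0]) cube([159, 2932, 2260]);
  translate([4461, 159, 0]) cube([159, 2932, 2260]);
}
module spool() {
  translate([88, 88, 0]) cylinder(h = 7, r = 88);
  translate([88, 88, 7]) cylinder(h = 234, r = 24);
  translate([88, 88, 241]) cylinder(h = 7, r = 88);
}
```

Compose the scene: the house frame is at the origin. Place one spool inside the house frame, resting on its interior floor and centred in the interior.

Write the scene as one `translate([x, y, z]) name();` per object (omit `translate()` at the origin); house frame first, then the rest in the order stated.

house_frame();
translate([2222, 1537, 0]) spool();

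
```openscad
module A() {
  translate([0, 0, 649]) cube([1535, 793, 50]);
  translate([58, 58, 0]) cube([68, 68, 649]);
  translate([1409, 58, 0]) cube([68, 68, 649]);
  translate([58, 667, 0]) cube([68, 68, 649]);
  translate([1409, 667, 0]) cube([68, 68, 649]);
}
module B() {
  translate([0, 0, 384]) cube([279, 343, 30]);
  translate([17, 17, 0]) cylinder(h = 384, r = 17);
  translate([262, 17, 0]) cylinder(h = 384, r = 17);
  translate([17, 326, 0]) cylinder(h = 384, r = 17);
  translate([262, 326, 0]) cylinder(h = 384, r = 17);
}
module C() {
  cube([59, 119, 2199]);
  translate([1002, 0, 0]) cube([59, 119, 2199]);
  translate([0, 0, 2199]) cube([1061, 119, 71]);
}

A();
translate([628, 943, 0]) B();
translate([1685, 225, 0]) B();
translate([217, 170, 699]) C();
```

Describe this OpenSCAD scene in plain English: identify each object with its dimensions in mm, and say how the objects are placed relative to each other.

A is a table: top 1535 mm (x) × 793 mm (y), 50 mm thick, upper face at z = 699 mm, on four 68×68 mm square legs, each inset 58 mm from the nearest pair of top edges, running from z = 0 to the bottom of the top.

B is a four-legged stool. The seat is 279×343 mm, 30 mm thick, top at z = 414 mm. It stands on four round legs, each 34 mm in diameter, from z = 0 to the seat underside, each leg's axis is inset half a diameter from the nearest pair of seat edges (so the leg's bounding box is flush with the corner).

C is a door frame. The clear opening is 943 mm wide and 2199 mm high. Two 59 mm wide jambs, 119 mm deep, stand either side of the opening from the floor to the top of the opening. A 71 mm thick head sits across the top of both jambs, spanning the full outside width of the frame.

Two stools sit around the table at the +y, +x sides. The door frame is on top of the table.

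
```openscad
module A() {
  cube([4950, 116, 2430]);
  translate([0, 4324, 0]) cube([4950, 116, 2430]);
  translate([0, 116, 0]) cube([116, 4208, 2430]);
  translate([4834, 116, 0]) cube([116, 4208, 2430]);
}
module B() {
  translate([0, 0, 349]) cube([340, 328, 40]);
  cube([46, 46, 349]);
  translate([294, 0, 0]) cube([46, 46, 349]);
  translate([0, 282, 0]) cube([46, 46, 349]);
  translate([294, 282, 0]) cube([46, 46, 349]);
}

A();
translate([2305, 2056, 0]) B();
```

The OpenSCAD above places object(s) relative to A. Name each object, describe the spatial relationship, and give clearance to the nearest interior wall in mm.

A is a house frame. B is a stool. The stool sits inside the house frame, centred. The clearance to the nearest interior wall is 1940 mm.

Clearances: x = 2189, y = 1940; minimum 1940 mm.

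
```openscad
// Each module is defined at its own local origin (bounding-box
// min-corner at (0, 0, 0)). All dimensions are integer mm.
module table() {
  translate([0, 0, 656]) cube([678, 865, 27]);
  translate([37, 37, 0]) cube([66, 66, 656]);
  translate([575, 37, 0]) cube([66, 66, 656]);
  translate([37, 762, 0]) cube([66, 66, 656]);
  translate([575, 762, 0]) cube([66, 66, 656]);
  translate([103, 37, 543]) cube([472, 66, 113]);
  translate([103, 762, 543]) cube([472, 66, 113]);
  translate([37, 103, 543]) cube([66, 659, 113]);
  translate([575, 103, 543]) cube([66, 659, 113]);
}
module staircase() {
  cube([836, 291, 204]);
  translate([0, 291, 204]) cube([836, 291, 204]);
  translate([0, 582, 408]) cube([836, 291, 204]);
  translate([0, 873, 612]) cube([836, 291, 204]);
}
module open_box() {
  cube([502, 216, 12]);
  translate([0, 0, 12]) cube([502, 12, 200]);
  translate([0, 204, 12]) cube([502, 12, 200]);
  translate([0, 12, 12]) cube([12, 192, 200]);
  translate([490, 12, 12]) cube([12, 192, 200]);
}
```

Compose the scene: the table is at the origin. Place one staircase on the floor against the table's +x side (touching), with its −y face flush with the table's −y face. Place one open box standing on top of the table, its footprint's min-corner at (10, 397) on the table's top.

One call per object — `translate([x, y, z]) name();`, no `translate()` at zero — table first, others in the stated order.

table();
translate([678, 0, 0]) staircase();
translate([10, 397, 683]) open_box();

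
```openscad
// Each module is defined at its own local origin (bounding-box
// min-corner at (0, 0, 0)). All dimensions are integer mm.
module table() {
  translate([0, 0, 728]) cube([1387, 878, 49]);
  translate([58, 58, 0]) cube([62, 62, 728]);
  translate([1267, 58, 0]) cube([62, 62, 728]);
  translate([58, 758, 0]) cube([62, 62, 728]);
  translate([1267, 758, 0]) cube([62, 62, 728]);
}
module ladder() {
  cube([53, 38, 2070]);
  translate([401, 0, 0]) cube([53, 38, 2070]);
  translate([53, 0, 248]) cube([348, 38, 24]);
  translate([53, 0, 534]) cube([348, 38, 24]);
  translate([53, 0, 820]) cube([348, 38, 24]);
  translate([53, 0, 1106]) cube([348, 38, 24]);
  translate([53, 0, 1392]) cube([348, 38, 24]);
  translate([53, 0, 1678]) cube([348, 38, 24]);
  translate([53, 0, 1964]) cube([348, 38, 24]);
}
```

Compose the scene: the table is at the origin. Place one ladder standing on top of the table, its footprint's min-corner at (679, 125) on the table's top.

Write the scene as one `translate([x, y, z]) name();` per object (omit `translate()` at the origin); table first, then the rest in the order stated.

table();
translate([679, 125, 777]) ladder();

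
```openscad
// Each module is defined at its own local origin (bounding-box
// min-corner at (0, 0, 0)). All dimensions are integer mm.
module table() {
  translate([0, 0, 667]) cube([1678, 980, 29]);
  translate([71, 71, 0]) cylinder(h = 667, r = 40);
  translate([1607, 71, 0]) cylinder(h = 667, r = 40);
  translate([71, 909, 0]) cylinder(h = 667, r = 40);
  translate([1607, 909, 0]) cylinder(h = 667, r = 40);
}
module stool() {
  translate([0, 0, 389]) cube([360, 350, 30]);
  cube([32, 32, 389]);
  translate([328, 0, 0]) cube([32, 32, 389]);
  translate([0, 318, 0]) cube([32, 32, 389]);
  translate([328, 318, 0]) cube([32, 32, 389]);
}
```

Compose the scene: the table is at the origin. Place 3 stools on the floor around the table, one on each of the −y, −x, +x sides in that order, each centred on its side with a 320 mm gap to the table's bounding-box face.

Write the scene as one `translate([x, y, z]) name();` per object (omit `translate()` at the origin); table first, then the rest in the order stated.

table();
translate([659, -670, 0]) stool();
translate([-680, 315, 0]) stool();
translate([1998, 315, 0]) stool();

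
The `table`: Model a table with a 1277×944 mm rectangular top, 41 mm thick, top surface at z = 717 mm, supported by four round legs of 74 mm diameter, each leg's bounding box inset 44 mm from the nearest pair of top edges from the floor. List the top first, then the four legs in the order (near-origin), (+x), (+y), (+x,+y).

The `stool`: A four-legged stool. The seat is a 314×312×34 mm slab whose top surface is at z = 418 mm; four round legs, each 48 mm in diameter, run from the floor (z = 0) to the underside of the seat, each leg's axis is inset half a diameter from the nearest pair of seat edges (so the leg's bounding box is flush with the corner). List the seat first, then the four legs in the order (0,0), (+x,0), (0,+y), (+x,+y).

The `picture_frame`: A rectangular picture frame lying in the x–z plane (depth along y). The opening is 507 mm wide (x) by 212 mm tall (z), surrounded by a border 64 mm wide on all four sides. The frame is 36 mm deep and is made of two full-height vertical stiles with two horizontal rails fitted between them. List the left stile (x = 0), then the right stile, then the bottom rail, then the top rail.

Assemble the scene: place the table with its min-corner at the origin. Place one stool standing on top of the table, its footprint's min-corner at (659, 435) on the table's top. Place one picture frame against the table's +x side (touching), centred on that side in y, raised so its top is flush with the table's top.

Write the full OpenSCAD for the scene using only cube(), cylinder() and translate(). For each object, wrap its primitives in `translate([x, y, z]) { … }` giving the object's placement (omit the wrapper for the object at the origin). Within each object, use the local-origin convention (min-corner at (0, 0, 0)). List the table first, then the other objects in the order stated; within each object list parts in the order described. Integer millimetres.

translate([0, 0, 676]) cube([1277, 944, 41]);
translate([81, 81, 0]) cylinder(h = 676, r = 37);
translate([1196, 81, 0]) cylinder(h = 676, r = 37);
translate([81, 863, 0]) cylinder(h = 676, r = 37);
translate([1196, 863, 0]) cylinder(h = 676, r = 37);
translate([659, 435, 717]) {
  translate([0, 0, 384]) cube([314, 312, 34]);
  translate([24, 24, 0]) cylinder(h = 384, r = 24);
  translate([290, 24, 0]) cylinder(h = 384, r = 24);
  translate([24, 288, 0]) cylinder(h = 384, r = 24);
  translate([290, 288, 0]) cylinder(h = 384, r = 24);
}
translate([1277, 454, 377]) {
  cube([64, 36, 340]);
  translate([571, 0, 0]) cube([64, 36, 340]);
  translate([64, 0, 0]) cube([507, 36, 64]);
  translate([64, 0, 276]) cube([507, 36, 64]);
}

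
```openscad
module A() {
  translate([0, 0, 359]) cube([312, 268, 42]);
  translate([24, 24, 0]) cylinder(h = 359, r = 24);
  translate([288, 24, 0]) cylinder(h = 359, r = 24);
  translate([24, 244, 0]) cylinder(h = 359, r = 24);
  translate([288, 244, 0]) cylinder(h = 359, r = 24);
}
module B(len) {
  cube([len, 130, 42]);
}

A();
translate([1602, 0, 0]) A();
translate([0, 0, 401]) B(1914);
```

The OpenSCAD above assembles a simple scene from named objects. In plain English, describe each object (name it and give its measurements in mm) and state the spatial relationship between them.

A is a simple wooden stool: a rectangular seat 312 mm (x) by 268 mm (y), 42 mm thick, top face at z = 401 mm, on four round legs, each 48 mm in diameter. The legs rest on z = 0, each leg's axis is inset half a diameter from the nearest pair of seat edges (so the leg's bounding box is flush with the corner).

B is a rectangular beam 1914 mm long (x), 130 mm deep (y), 42 mm thick (z).

The beam spans the tops of two stools placed 1290 mm apart, resting at z = 401 mm.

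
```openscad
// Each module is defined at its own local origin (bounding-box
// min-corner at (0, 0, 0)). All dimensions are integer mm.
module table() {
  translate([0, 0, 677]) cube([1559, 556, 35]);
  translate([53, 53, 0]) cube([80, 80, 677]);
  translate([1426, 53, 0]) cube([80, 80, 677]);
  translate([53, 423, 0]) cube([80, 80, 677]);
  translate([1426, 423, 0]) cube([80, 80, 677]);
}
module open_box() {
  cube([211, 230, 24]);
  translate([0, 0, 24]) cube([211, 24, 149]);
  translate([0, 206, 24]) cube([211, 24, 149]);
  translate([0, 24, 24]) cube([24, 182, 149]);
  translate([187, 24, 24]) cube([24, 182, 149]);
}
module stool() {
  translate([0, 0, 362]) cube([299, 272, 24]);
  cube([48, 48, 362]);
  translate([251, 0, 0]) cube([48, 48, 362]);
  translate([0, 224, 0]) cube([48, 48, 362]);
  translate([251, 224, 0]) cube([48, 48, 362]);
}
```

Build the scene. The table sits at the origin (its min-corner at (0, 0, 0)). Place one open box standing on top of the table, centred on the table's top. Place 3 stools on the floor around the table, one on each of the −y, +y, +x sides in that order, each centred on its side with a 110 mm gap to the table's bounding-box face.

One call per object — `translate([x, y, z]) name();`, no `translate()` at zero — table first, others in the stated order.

table();
translate([674, 163, 712]) open_box();
translate([630, -382, 0]) stool();
translate([630, 666, 0]) stool();
translate([1669, 142, 0]) stool();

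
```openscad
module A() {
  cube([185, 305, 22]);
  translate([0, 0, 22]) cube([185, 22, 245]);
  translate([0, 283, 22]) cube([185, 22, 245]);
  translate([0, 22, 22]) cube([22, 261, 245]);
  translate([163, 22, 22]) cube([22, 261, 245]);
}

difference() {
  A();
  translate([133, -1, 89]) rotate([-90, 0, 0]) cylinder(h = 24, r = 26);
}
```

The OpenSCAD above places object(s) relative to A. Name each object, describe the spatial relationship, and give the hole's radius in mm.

A is an open box. The open box has a circular hole through its front wall. The hole's radius is 26 mm.

The subtracted cylinder has r = 26 mm.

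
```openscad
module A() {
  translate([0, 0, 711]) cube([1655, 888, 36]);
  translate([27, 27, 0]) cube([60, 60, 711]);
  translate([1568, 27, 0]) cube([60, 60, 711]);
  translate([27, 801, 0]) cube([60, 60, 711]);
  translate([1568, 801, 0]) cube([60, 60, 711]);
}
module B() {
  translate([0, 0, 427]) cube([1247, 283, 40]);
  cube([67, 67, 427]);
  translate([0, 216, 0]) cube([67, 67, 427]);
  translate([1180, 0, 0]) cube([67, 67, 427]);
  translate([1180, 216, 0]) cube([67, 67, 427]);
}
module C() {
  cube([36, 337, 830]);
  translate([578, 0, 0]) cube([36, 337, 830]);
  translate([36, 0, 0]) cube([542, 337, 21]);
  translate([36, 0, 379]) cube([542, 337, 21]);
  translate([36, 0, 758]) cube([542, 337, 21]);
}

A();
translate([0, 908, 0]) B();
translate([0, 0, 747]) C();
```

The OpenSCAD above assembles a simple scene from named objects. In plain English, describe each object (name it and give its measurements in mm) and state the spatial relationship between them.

A is a table with a 1655×888 mm rectangular top, 36 mm thick, top surface at z = 747 mm, supported by four 60×60 mm square legs, each inset 27 mm from the nearest pair of top edges, running from the floor.

B is a bench: a 1247×283 mm seat slab, 40 mm thick, top at z = 467 mm, on four 67×67 mm square legs flush with the seat corners and standing on z = 0.

C is an open bookshelf. Two side panels, each 36 mm thick, 337 mm deep and 830 mm tall, stand 614 mm apart (outside-to-outside). Between them sit 3 shelves, each 21 mm thick and 337 mm deep, spanning the full gap between the sides. The bottom shelf rests on the floor (its underside at z = 0) and the clear gap between one shelf's top and the next shelf's underside is 358 mm.

The bench is on the floor beside the table on its +y side. The bookshelf is on top of the table.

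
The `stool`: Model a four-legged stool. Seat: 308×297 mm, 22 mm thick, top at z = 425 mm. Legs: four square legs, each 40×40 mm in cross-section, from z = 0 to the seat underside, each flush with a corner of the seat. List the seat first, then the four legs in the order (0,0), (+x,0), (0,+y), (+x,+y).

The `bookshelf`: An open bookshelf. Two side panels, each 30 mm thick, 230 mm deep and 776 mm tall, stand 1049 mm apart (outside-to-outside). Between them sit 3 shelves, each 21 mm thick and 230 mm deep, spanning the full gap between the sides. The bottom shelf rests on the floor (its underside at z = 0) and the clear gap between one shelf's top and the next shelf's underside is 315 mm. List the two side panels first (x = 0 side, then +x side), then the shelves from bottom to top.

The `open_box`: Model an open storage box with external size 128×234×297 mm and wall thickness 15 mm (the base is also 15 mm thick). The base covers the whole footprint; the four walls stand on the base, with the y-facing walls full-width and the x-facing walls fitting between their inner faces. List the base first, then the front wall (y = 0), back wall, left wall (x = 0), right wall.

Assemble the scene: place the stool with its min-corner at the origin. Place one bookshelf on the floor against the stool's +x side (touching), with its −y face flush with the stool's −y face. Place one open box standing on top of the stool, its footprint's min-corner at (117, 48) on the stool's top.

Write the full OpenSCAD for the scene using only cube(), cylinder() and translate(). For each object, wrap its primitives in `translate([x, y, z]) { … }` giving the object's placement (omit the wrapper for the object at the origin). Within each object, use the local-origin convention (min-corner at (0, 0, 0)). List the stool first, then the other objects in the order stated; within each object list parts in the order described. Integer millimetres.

translate([0, 0, 403]) cube([308, 297, 22]);
cube([40, 40, 403]);
translate([268, 0, 0]) cube([40, 40, 403]);
translate([0, 257, 0]) cube([40, 40, 403]);
translate([268, 257, 0]) cube([40, 40, 403]);
translate([308, 0, 0]) {
  cube([30, 230, 776]);
  translate([1019, 0, 0]) cube([30, 230, 776]);
  translate([30, 0, 0]) cube([989, 230, 21]);
  translate([30, 0, 336]) cube([989, 230, 21]);
  translate([30, 0, 672]) cube([989, 230, 21]);
}
translate([117, 48, 425]) {
  cube([128, 234, 15]);
  translate([0, 0, 15]) cube([128, 15, 282]);
  translate([0, 219, 15]) cube([128, 15, 282]);
  translate([0, 15, 15]) cube([15, 204, 282]);
  translate([113, 15, 15]) cube([15, 204, 282]);
}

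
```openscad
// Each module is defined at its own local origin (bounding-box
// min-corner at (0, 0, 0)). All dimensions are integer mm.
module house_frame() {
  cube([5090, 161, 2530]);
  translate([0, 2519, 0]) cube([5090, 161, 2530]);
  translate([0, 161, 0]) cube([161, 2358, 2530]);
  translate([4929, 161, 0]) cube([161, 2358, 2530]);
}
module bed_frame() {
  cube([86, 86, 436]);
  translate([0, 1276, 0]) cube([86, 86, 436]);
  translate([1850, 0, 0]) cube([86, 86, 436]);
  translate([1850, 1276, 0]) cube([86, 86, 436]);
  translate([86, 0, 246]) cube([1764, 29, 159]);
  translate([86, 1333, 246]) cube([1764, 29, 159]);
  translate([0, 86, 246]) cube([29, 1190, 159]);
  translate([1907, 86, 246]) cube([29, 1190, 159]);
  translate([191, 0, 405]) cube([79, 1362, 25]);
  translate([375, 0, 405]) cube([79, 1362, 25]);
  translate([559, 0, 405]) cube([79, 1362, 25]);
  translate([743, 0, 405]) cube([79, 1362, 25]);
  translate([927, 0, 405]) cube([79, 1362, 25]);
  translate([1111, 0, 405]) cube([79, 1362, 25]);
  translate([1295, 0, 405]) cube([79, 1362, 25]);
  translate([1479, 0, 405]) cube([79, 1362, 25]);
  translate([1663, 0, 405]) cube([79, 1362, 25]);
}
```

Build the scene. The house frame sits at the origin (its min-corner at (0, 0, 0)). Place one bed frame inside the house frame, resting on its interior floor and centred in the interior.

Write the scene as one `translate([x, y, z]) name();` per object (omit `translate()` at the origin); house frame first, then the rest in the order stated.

house_frame();
translate([1577, 659, 0]) bed_frame();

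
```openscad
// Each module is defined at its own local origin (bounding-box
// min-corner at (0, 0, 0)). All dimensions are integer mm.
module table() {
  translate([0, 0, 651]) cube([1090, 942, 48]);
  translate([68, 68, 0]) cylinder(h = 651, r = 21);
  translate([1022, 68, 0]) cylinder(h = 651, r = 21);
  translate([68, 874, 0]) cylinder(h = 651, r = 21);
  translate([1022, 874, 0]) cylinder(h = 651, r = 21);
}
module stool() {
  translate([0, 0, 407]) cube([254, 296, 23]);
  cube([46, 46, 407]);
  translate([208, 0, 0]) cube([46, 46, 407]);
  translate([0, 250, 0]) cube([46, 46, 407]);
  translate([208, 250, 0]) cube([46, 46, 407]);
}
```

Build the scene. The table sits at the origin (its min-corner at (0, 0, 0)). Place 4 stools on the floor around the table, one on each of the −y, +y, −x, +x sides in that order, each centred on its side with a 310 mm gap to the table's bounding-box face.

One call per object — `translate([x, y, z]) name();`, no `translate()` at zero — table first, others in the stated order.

table();
translate([418, -606, 0]) stool();
translate([418, 1252, 0]) stool();
translate([-564, 323, 0]) stool();
translate([1400, 323, 0]) stool();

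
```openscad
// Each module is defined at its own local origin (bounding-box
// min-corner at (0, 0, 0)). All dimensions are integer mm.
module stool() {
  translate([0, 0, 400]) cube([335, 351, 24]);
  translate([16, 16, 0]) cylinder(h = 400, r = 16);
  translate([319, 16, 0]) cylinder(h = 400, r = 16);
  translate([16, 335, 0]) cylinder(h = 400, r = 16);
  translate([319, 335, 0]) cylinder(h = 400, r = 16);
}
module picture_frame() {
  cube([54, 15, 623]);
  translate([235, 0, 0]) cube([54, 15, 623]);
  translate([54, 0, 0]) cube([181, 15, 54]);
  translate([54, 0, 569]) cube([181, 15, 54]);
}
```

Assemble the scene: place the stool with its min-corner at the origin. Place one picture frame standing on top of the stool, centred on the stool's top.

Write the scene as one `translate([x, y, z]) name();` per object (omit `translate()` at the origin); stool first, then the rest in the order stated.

stool();
translate([23, 168, 424]) picture_frame();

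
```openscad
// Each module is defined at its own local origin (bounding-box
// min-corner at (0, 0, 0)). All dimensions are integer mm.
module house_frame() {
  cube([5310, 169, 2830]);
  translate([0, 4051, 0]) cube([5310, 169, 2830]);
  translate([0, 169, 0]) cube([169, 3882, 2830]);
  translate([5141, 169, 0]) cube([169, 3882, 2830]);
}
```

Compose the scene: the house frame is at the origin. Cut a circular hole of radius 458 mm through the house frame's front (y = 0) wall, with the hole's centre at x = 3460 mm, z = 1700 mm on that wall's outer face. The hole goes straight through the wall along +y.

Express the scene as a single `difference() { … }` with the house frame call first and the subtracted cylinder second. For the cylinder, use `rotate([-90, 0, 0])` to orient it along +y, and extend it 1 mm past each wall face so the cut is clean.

difference() {
  house_frame();
  translate([3460, -1, 1700]) rotate([-90, 0, 0]) cylinder(h = 171, r = 458);
}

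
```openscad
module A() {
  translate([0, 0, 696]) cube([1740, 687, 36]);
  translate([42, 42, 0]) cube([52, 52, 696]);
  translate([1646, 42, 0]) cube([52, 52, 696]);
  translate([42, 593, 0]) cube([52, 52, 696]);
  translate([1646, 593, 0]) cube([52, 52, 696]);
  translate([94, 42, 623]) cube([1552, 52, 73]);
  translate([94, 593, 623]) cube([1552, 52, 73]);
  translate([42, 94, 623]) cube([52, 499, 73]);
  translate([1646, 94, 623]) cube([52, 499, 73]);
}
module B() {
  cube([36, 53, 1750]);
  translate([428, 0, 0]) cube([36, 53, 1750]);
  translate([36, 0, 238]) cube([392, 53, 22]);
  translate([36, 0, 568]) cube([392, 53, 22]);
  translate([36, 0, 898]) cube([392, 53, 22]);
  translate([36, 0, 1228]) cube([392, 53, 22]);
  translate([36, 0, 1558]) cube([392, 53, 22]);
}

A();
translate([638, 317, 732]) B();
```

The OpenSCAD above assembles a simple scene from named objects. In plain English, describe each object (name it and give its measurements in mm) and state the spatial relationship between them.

A is a table with a 1740×687 mm rectangular top, 36 mm thick, top surface at z = 732 mm, supported by four 52×52 mm square legs, each inset 42 mm from the nearest pair of top edges, running from the floor. Four apron rails, 52 mm thick and 73 mm tall, run between adjacent legs with their top edges flush with the underside of the top and their outer faces flush with the legs' outer faces.

B is a straight ladder. Two 36×53 mm vertical rails, 1750 mm tall, stand 464 mm apart (outside-to-outside) with their front faces coplanar on the −y side. 5 rungs, each 53 mm deep and 22 mm tall, span between the inner faces of the rails, front faces flush with the rails. The lowest rung's underside is at z = 238 mm and rungs are spaced 330 mm apart (underside to underside).

The ladder is on top of the table, centred.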